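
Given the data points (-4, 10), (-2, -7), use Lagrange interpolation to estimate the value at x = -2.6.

Lagrange interpolation formula:
P(x) = Σ yᵢ × Lᵢ(x)
where Lᵢ(x) = Π_{j≠i} (x - xⱼ)/(xᵢ - xⱼ)

L_0(-2.6) = (-2.6 - (-2))/(-4 - (-2)) = 0.300000
L_1(-2.6) = (-2.6 - (-4))/(-2 - (-4)) = 0.700000

P(-2.6) = 10×L_0(-2.6) + (-7)×L_1(-2.6)
P(-2.6) = -1.900000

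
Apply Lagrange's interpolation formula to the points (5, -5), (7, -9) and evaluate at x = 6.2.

Lagrange interpolation formula:
P(x) = Σ yᵢ × Lᵢ(x)
where Lᵢ(x) = Π_{j≠i} (x - xⱼ)/(xᵢ - xⱼ)

L_0(6.2) = (6.2 - 7)/(5 - 7) = 0.400000
L_1(6.2) = (6.2 - 5)/(7 - 5) = 0.600000

P(6.2) = (-5)×L_0(6.2) + (-9)×L_1(6.2)
P(6.2) = -7.400000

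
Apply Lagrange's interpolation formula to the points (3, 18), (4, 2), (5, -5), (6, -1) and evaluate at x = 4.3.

Lagrange interpolation formula:
P(x) = Σ yᵢ × Lᵢ(x)
where Lᵢ(x) = Π_{j≠i} (x - xⱼ)/(xᵢ - xⱼ)

L_0(4.3) = (4.3 - 4)/(3 - 4) × (4.3 - 5)/(3 - 5) × (4.3 - 6)/(3 - 6) = -0.059500
L_1(4.3) = (4.3 - 3)/(4 - 3) × (4.3 - 5)/(4 - 5) × (4.3 - 6)/(4 - 6) = 0.773500
L_2(4.3) = (4.3 - 3)/(5 - 3) × (4.3 - 4)/(5 - 4) × (4.3 - 6)/(5 - 6) = 0.331500
L_3(4.3) = (4.3 - 3)/(6 - 3) × (4.3 - 4)/(6 - 4) × (4.3 - 5)/(6 - 5) = -0.045500

P(4.3) = 18×L_0(4.3) + 2×L_1(4.3) + (-5)×L_2(4.3) + (-1)×L_3(4.3)
P(4.3) = -1.136000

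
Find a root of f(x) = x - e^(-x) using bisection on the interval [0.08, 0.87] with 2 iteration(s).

f(x) = x - e^(-x)
Initial interval: [0.08, 0.87]

Iteration 1:
  c_1 = (0.080000 + 0.870000)/2 = 0.475000
  f(c_1) = f(0.475000) = -0.146885
  f(a) × f(c) ≥ 0, new interval: [0.475000, 0.870000]
Iteration 2:
  c_2 = (0.475000 + 0.870000)/2 = 0.672500
  f(c_2) = f(0.672500) = 0.162069
  f(a) × f(c) < 0, new interval: [0.475000, 0.672500]

After 2 iteration(s), the approximation is c_2 = 0.672500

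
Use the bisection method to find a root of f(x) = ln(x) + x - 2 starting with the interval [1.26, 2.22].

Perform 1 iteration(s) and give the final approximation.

f(x) = ln(x) + x - 2
Initial interval: [1.26, 2.22]

Iteration 1:
  c_1 = (1.260000 + 2.220000)/2 = 1.740000
  f(c_1) = f(1.740000) = 0.293885
  f(a) × f(c) < 0, new interval: [1.260000, 1.740000]

After 1 iteration(s), the approximation is c_1 = 1.740000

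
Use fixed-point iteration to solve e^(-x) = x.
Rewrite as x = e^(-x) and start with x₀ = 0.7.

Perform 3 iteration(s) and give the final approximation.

Equation: e^(-x) = x
Fixed-point form: x = e^(-x)
x₀ = 0.7

x_1 = g(0.700000) = 0.496585
x_2 = g(0.496585) = 0.608605
x_3 = g(0.608605) = 0.544109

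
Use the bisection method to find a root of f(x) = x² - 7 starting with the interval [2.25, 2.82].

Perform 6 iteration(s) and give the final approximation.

f(x) = x² - 7
Initial interval: [2.25, 2.82]

Iteration 1:
  c_1 = (2.250000 + 2.820000)/2 = 2.535000
  f(c_1) = f(2.535000) = -0.573775
  f(a) × f(c) ≥ 0, new interval: [2.535000, 2.820000]
Iteration 2:
  c_2 = (2.535000 + 2.820000)/2 = 2.677500
  f(c_2) = f(2.677500) = 0.169006
  f(a) × f(c) < 0, new interval: [2.535000, 2.677500]
Iteration 3:
  c_3 = (2.535000 + 2.677500)/2 = 2.606250
  f(c_3) = f(2.606250) = -0.207461
  f(a) × f(c) ≥ 0, new interval: [2.606250, 2.677500]
Iteration 4:
  c_4 = (2.606250 + 2.677500)/2 = 2.641875
  f(c_4) = f(2.641875) = -0.020496
  f(a) × f(c) ≥ 0, new interval: [2.641875, 2.677500]
Iteration 5:
  c_5 = (2.641875 + 2.677500)/2 = 2.659688
  f(c_5) = f(2.659688) = 0.073938
  f(a) × f(c) < 0, new interval: [2.641875, 2.659688]
Iteration 6:
  c_6 = (2.641875 + 2.659688)/2 = 2.650781
  f(c_6) = f(2.650781) = 0.026641
  f(a) × f(c) < 0, new interval: [2.641875, 2.650781]

After 6 iteration(s), the approximation is c_6 = 2.650781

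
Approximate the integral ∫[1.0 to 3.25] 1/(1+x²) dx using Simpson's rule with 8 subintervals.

f(x) = 1/(1+x²)
a = 1.0, b = 3.25, n = 8
h = (b - a)/n = 0.281250

Simpson's rule: (h/3)[f(x₀) + 4f(x₁) + 2f(x₂) + ... + f(xₙ)]

x_0 = 1.0000, f(x_0) = 0.500000, coefficient = 1
x_1 = 1.2812, f(x_1) = 0.378558, coefficient = 4
x_2 = 1.5625, f(x_2) = 0.290579, coefficient = 2
x_3 = 1.8438, f(x_3) = 0.227303, coefficient = 4
x_4 = 2.1250, f(x_4) = 0.181303, coefficient = 2
x_5 = 2.4062, f(x_5) = 0.147275, coefficient = 4
x_6 = 2.6875, f(x_6) = 0.121615, coefficient = 2
x_7 = 2.9688, f(x_7) = 0.101901, coefficient = 4
x_8 = 3.2500, f(x_8) = 0.086486, coefficient = 1

I ≈ (0.281250/3) × 5.193627 = 0.486903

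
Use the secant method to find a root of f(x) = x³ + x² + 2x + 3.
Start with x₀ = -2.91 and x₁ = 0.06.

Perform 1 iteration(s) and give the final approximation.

f(x) = x³ + x² + 2x + 3
x₀ = -2.91, x₁ = 0.06

Secant formula: x_{n+1} = x_n - f(x_n)(x_n - x_{n-1})/(f(x_n) - f(x_{n-1}))

Iteration 1:
  f(-2.910000) = -18.994071
  f(0.060000) = 3.123816
  x_2 = 0.060000 - 3.123816×(0.060000 - (-2.910000))/(3.123816 - (-18.994071))
       = -0.359467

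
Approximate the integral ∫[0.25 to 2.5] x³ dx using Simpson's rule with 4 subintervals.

f(x) = x³
a = 0.25, b = 2.5, n = 4
h = (b - a)/n = 0.562500

Simpson's rule: (h/3)[f(x₀) + 4f(x₁) + 2f(x₂) + ... + f(xₙ)]

x_0 = 0.2500, f(x_0) = 0.015625, coefficient = 1
x_1 = 0.8125, f(x_1) = 0.536377, coefficient = 4
x_2 = 1.3750, f(x_2) = 2.599609, coefficient = 2
x_3 = 1.9375, f(x_3) = 7.273193, coefficient = 4
x_4 = 2.5000, f(x_4) = 15.625000, coefficient = 1

I ≈ (0.562500/3) × 52.078125 = 9.764648
Exact value: 9.764648
Error: 0.000000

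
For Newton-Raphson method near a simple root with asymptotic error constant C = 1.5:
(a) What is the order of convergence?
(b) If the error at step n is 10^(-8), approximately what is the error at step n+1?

(a) Newton-Raphson has quadratic (order 2) convergence near simple roots.
    This means |e_{n+1}| ≈ C|e_n|².

(b) With |e_n| = 10^(-8) and C = 1.5:
    |e_{n+1}| ≈ 1.5 × (10^(-8))² = 1.5 × 10^(-16)

(a) 2 (quadratic); (b) |e_{n+1}| ≈ 1.500e-16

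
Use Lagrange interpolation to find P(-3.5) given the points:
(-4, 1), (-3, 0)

Lagrange interpolation formula:
P(x) = Σ yᵢ × Lᵢ(x)
where Lᵢ(x) = Π_{j≠i} (x - xⱼ)/(xᵢ - xⱼ)

L_0(-3.5) = (-3.5 - (-3))/(-4 - (-3)) = 0.500000
L_1(-3.5) = (-3.5 - (-4))/(-3 - (-4)) = 0.500000

P(-3.5) = 1×L_0(-3.5) + 0×L_1(-3.5)
P(-3.5) = 0.500000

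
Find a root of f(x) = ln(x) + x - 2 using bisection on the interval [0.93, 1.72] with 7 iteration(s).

f(x) = ln(x) + x - 2
Initial interval: [0.93, 1.72]

Iteration 1:
  c_1 = (0.930000 + 1.720000)/2 = 1.325000
  f(c_1) = f(1.325000) = -0.393588
  f(a) × f(c) ≥ 0, new interval: [1.325000, 1.720000]
Iteration 2:
  c_2 = (1.325000 + 1.720000)/2 = 1.522500
  f(c_2) = f(1.522500) = -0.057146
  f(a) × f(c) ≥ 0, new interval: [1.522500, 1.720000]
Iteration 3:
  c_3 = (1.522500 + 1.720000)/2 = 1.621250
  f(c_3) = f(1.621250) = 0.104447
  f(a) × f(c) < 0, new interval: [1.522500, 1.621250]
Iteration 4:
  c_4 = (1.522500 + 1.621250)/2 = 1.571875
  f(c_4) = f(1.571875) = 0.024144
  f(a) × f(c) < 0, new interval: [1.522500, 1.571875]
Iteration 5:
  c_5 = (1.522500 + 1.571875)/2 = 1.547187
  f(c_5) = f(1.547187) = -0.016374
  f(a) × f(c) ≥ 0, new interval: [1.547187, 1.571875]
Iteration 6:
  c_6 = (1.547187 + 1.571875)/2 = 1.559531
  f(c_6) = f(1.559531) = 0.003917
  f(a) × f(c) < 0, new interval: [1.547187, 1.559531]
Iteration 7:
  c_7 = (1.547187 + 1.559531)/2 = 1.553359
  f(c_7) = f(1.553359) = -0.006221
  f(a) × f(c) ≥ 0, new interval: [1.553359, 1.559531]

After 7 iteration(s), the approximation is c_7 = 1.553359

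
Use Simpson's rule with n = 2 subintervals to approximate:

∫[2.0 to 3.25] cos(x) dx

f(x) = cos(x)
a = 2.0, b = 3.25, n = 2
h = (b - a)/n = 0.625000

Simpson's rule: (h/3)[f(x₀) + 4f(x₁) + 2f(x₂) + ... + f(xₙ)]

x_0 = 2.0000, f(x_0) = -0.416147, coefficient = 1
x_1 = 2.6250, f(x_1) = -0.869507, coefficient = 4
x_2 = 3.2500, f(x_2) = -0.994130, coefficient = 1

I ≈ (0.625000/3) × -4.888305 = -1.018397
Exact value: -1.017493
Error: 0.000904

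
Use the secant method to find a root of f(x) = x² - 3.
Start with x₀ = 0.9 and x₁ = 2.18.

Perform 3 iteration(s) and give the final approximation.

f(x) = x² - 3
x₀ = 0.9, x₁ = 2.18

Secant formula: x_{n+1} = x_n - f(x_n)(x_n - x_{n-1})/(f(x_n) - f(x_{n-1}))

Iteration 1:
  f(0.900000) = -2.190000
  f(2.180000) = 1.752400
  x_2 = 2.180000 - 1.752400×(2.180000 - 0.900000)/(1.752400 - (-2.190000))
       = 1.611039
Iteration 2:
  f(2.180000) = 1.752400
  f(1.611039) = -0.404553
  x_3 = 1.611039 - (-0.404553)×(1.611039 - 2.180000)/(-0.404553 - 1.752400)
       = 1.717752
Iteration 3:
  f(1.611039) = -0.404553
  f(1.717752) = -0.049328
  x_4 = 1.717752 - (-0.049328)×(1.717752 - 1.611039)/(-0.049328 - (-0.404553))
       = 1.732571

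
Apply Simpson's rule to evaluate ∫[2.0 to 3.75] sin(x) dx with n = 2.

f(x) = sin(x)
a = 2.0, b = 3.75, n = 2
h = (b - a)/n = 0.875000

Simpson's rule: (h/3)[f(x₀) + 4f(x₁) + 2f(x₂) + ... + f(xₙ)]

x_0 = 2.0000, f(x_0) = 0.909297, coefficient = 1
x_1 = 2.8750, f(x_1) = 0.263446, coefficient = 4
x_2 = 3.7500, f(x_2) = -0.571561, coefficient = 1

I ≈ (0.875000/3) × 1.391520 = 0.405860
Exact value: 0.404413
Error: 0.001448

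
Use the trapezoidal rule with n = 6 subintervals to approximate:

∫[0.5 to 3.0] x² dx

f(x) = x²
a = 0.5, b = 3.0, n = 6
h = (b - a)/n = 0.416667

Trapezoidal rule: (h/2)[f(x₀) + 2f(x₁) + 2f(x₂) + ... + f(xₙ)]

x_0 = 0.5000, f(x_0) = 0.250000, coefficient = 1
x_1 = 0.9167, f(x_1) = 0.840278, coefficient = 2
x_2 = 1.3333, f(x_2) = 1.777778, coefficient = 2
x_3 = 1.7500, f(x_3) = 3.062500, coefficient = 2
x_4 = 2.1667, f(x_4) = 4.694444, coefficient = 2
x_5 = 2.5833, f(x_5) = 6.673611, coefficient = 2
x_6 = 3.0000, f(x_6) = 9.000000, coefficient = 1

I ≈ (0.416667/2) × 43.347222 = 9.030671
Exact value: 8.958333
Error: 0.072338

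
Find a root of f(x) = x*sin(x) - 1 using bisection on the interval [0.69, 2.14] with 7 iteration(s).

f(x) = x*sin(x) - 1
Initial interval: [0.69, 2.14]

Iteration 1:
  c_1 = (0.690000 + 2.140000)/2 = 1.415000
  f(c_1) = f(1.415000) = 0.397862
  f(a) × f(c) < 0, new interval: [0.690000, 1.415000]
Iteration 2:
  c_2 = (0.690000 + 1.415000)/2 = 1.052500
  f(c_2) = f(1.052500) = -0.085731
  f(a) × f(c) ≥ 0, new interval: [1.052500, 1.415000]
Iteration 3:
  c_3 = (1.052500 + 1.415000)/2 = 1.233750
  f(c_3) = f(1.233750) = 0.164334
  f(a) × f(c) < 0, new interval: [1.052500, 1.233750]
Iteration 4:
  c_4 = (1.052500 + 1.233750)/2 = 1.143125
  f(c_4) = f(1.143125) = 0.040168
  f(a) × f(c) < 0, new interval: [1.052500, 1.143125]
Iteration 5:
  c_5 = (1.052500 + 1.143125)/2 = 1.097812
  f(c_5) = f(1.097812) = -0.022713
  f(a) × f(c) ≥ 0, new interval: [1.097812, 1.143125]
Iteration 6:
  c_6 = (1.097812 + 1.143125)/2 = 1.120469
  f(c_6) = f(1.120469) = 0.008763
  f(a) × f(c) < 0, new interval: [1.097812, 1.120469]
Iteration 7:
  c_7 = (1.097812 + 1.120469)/2 = 1.109141
  f(c_7) = f(1.109141) = -0.006968
  f(a) × f(c) ≥ 0, new interval: [1.109141, 1.120469]

After 7 iteration(s), the approximation is c_7 = 1.109141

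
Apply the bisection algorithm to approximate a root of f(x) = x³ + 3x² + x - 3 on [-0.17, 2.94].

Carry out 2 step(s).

f(x) = x³ + 3x² + x - 3
Initial interval: [-0.17, 2.94]

Iteration 1:
  c_1 = (-0.170000 + 2.940000)/2 = 1.385000
  f(c_1) = f(1.385000) = 6.796417
  f(a) × f(c) < 0, new interval: [-0.170000, 1.385000]
Iteration 2:
  c_2 = (-0.170000 + 1.385000)/2 = 0.607500
  f(c_2) = f(0.607500) = -1.061130
  f(a) × f(c) ≥ 0, new interval: [0.607500, 1.385000]

After 2 iteration(s), the approximation is c_2 = 0.607500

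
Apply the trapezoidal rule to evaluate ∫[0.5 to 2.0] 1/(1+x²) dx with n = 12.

f(x) = 1/(1+x²)
a = 0.5, b = 2.0, n = 12
h = (b - a)/n = 0.125000

Trapezoidal rule: (h/2)[f(x₀) + 2f(x₁) + 2f(x₂) + ... + f(xₙ)]

x_0 = 0.5000, f(x_0) = 0.800000, coefficient = 1
x_1 = 0.6250, f(x_1) = 0.719101, coefficient = 2
x_2 = 0.7500, f(x_2) = 0.640000, coefficient = 2
x_3 = 0.8750, f(x_3) = 0.566372, coefficient = 2
x_4 = 1.0000, f(x_4) = 0.500000, coefficient = 2
x_5 = 1.1250, f(x_5) = 0.441379, coefficient = 2
x_6 = 1.2500, f(x_6) = 0.390244, coefficient = 2
x_7 = 1.3750, f(x_7) = 0.345946, coefficient = 2
x_8 = 1.5000, f(x_8) = 0.307692, coefficient = 2
x_9 = 1.6250, f(x_9) = 0.274678, coefficient = 2
x_10 = 1.7500, f(x_10) = 0.246154, coefficient = 2
x_11 = 1.8750, f(x_11) = 0.221453, coefficient = 2
x_12 = 2.0000, f(x_12) = 0.200000, coefficient = 1

I ≈ (0.125000/2) × 10.306039 = 0.644127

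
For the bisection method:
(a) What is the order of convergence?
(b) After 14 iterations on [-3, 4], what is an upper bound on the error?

(a) Bisection has linear (order 1) convergence; the error is halved each step.

(b) Error bound = (b-a)/2^n = (4 - (-3))/2^{14}
    = 7/2^{14}

(a) 1 (linear); (b) error ≤ 4.27e-04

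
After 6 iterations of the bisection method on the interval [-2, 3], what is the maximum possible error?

Bisection error bound: |error| ≤ (b-a)/2^n
|error| ≤ (3 - (-2))/2^6 = 5/2^6
|error| ≤ 0.0781250000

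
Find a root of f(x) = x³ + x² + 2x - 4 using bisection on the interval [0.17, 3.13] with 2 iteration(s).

f(x) = x³ + x² + 2x - 4
Initial interval: [0.17, 3.13]

Iteration 1:
  c_1 = (0.170000 + 3.130000)/2 = 1.650000
  f(c_1) = f(1.650000) = 6.514625
  f(a) × f(c) < 0, new interval: [0.170000, 1.650000]
Iteration 2:
  c_2 = (0.170000 + 1.650000)/2 = 0.910000
  f(c_2) = f(0.910000) = -0.598329
  f(a) × f(c) ≥ 0, new interval: [0.910000, 1.650000]

After 2 iteration(s), the approximation is c_2 = 0.910000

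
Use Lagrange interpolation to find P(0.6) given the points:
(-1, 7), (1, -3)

Lagrange interpolation formula:
P(x) = Σ yᵢ × Lᵢ(x)
where Lᵢ(x) = Π_{j≠i} (x - xⱼ)/(xᵢ - xⱼ)

L_0(0.6) = (0.6 - 1)/(-1 - 1) = 0.200000
L_1(0.6) = (0.6 - (-1))/(1 - (-1)) = 0.800000

P(0.6) = 7×L_0(0.6) + (-3)×L_1(0.6)
P(0.6) = -1.000000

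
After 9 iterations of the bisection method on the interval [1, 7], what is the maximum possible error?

Bisection error bound: |error| ≤ (b-a)/2^n
|error| ≤ (7 - 1)/2^9 = 6/2^9
|error| ≤ 0.0117187500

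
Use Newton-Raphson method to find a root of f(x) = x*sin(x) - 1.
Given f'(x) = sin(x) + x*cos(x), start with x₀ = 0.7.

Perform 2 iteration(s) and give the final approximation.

f(x) = x*sin(x) - 1
f'(x) = sin(x) + x*cos(x)
x₀ = 0.7

Newton-Raphson formula: x_{n+1} = x_n - f(x_n)/f'(x_n)

Iteration 1:
  f(0.700000) = -0.549048
  f'(0.700000) = 1.179607
  x_1 = 0.700000 - (-0.549048)/1.179607 = 1.165450
Iteration 2:
  f(1.165450) = 0.071008
  f'(1.165450) = 1.378546
  x_2 = 1.165450 - 0.071008/1.378546 = 1.113940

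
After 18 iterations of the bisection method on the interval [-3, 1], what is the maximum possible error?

Bisection error bound: |error| ≤ (b-a)/2^n
|error| ≤ (1 - (-3))/2^18 = 4/2^18
|error| ≤ 0.0000152588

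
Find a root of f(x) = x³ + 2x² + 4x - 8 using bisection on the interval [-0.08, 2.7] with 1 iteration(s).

f(x) = x³ + 2x² + 4x - 8
Initial interval: [-0.08, 2.7]

Iteration 1:
  c_1 = (-0.080000 + 2.700000)/2 = 1.310000
  f(c_1) = f(1.310000) = 2.920291
  f(a) × f(c) < 0, new interval: [-0.080000, 1.310000]

After 1 iteration(s), the approximation is c_1 = 1.310000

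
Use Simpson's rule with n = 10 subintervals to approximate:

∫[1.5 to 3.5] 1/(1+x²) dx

f(x) = 1/(1+x²)
a = 1.5, b = 3.5, n = 10
h = (b - a)/n = 0.200000

Simpson's rule: (h/3)[f(x₀) + 4f(x₁) + 2f(x₂) + ... + f(xₙ)]

x_0 = 1.5000, f(x_0) = 0.307692, coefficient = 1
x_1 = 1.7000, f(x_1) = 0.257069, coefficient = 4
x_2 = 1.9000, f(x_2) = 0.216920, coefficient = 2
x_3 = 2.1000, f(x_3) = 0.184843, coefficient = 4
x_4 = 2.3000, f(x_4) = 0.158983, coefficient = 2
x_5 = 2.5000, f(x_5) = 0.137931, coefficient = 4
x_6 = 2.7000, f(x_6) = 0.120627, coefficient = 2
x_7 = 2.9000, f(x_7) = 0.106270, coefficient = 4
x_8 = 3.1000, f(x_8) = 0.094251, coefficient = 2
x_9 = 3.3000, f(x_9) = 0.084104, coefficient = 4
x_10 = 3.5000, f(x_10) = 0.075472, coefficient = 1

I ≈ (0.200000/3) × 4.645595 = 0.309706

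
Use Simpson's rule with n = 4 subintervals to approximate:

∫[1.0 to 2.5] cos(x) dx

f(x) = cos(x)
a = 1.0, b = 2.5, n = 4
h = (b - a)/n = 0.375000

Simpson's rule: (h/3)[f(x₀) + 4f(x₁) + 2f(x₂) + ... + f(xₙ)]

x_0 = 1.0000, f(x_0) = 0.540302, coefficient = 1
x_1 = 1.3750, f(x_1) = 0.194548, coefficient = 4
x_2 = 1.7500, f(x_2) = -0.178246, coefficient = 2
x_3 = 2.1250, f(x_3) = -0.526266, coefficient = 4
x_4 = 2.5000, f(x_4) = -0.801144, coefficient = 1

I ≈ (0.375000/3) × -1.944208 = -0.243026
Exact value: -0.242999
Error: 0.000027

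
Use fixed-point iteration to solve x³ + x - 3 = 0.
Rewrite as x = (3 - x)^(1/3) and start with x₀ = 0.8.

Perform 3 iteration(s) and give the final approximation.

Equation: x³ + x - 3 = 0
Fixed-point form: x = (3 - x)^(1/3)
x₀ = 0.8

x_1 = g(0.800000) = 1.300591
x_2 = g(1.300591) = 1.193345
x_3 = g(1.193345) = 1.217938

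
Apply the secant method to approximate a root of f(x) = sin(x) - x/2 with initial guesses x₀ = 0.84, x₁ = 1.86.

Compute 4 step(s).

f(x) = sin(x) - x/2
x₀ = 0.84, x₁ = 1.86

Secant formula: x_{n+1} = x_n - f(x_n)(x_n - x_{n-1})/(f(x_n) - f(x_{n-1}))

Iteration 1:
  f(0.840000) = 0.324643
  f(1.860000) = 0.028471
  x_2 = 1.860000 - 0.028471×(1.860000 - 0.840000)/(0.028471 - 0.324643)
       = 1.958054
Iteration 2:
  f(1.860000) = 0.028471
  f(1.958054) = -0.053078
  x_3 = 1.958054 - (-0.053078)×(1.958054 - 1.860000)/(-0.053078 - 0.028471)
       = 1.894233
Iteration 3:
  f(1.958054) = -0.053078
  f(1.894233) = 0.001032
  x_4 = 1.894233 - 0.001032×(1.894233 - 1.958054)/(0.001032 - (-0.053078))
       = 1.895450
Iteration 4:
  f(1.894233) = 0.001032
  f(1.895450) = 0.000036
  x_5 = 1.895450 - 0.000036×(1.895450 - 1.894233)/(0.000036 - 0.001032)
       = 1.895494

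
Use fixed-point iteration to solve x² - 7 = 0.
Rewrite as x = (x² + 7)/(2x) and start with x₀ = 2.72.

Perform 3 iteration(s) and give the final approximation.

Equation: x² - 7 = 0
Fixed-point form: x = (x² + 7)/(2x)
x₀ = 2.72

x_1 = g(2.720000) = 2.646765
x_2 = g(2.646765) = 2.645752
x_3 = g(2.645752) = 2.645751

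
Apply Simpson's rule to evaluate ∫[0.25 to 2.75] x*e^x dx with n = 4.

f(x) = x*e^x
a = 0.25, b = 2.75, n = 4
h = (b - a)/n = 0.625000

Simpson's rule: (h/3)[f(x₀) + 4f(x₁) + 2f(x₂) + ... + f(xₙ)]

x_0 = 0.2500, f(x_0) = 0.321006, coefficient = 1
x_1 = 0.8750, f(x_1) = 2.099016, coefficient = 4
x_2 = 1.5000, f(x_2) = 6.722534, coefficient = 2
x_3 = 2.1250, f(x_3) = 17.792407, coefficient = 4
x_4 = 2.7500, f(x_4) = 43.017238, coefficient = 1

I ≈ (0.625000/3) × 136.349003 = 28.406042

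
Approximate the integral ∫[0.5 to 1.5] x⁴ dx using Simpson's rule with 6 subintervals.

f(x) = x⁴
a = 0.5, b = 1.5, n = 6
h = (b - a)/n = 0.166667

Simpson's rule: (h/3)[f(x₀) + 4f(x₁) + 2f(x₂) + ... + f(xₙ)]

x_0 = 0.5000, f(x_0) = 0.062500, coefficient = 1
x_1 = 0.6667, f(x_1) = 0.197531, coefficient = 4
x_2 = 0.8333, f(x_2) = 0.482253, coefficient = 2
x_3 = 1.0000, f(x_3) = 1.000000, coefficient = 4
x_4 = 1.1667, f(x_4) = 1.852623, coefficient = 2
x_5 = 1.3333, f(x_5) = 3.160494, coefficient = 4
x_6 = 1.5000, f(x_6) = 5.062500, coefficient = 1

I ≈ (0.166667/3) × 27.226852 = 1.512603
Exact value: 1.512500
Error: 0.000103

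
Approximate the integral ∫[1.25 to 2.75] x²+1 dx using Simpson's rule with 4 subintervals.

f(x) = x²+1
a = 1.25, b = 2.75, n = 4
h = (b - a)/n = 0.375000

Simpson's rule: (h/3)[f(x₀) + 4f(x₁) + 2f(x₂) + ... + f(xₙ)]

x_0 = 1.2500, f(x_0) = 2.562500, coefficient = 1
x_1 = 1.6250, f(x_1) = 3.640625, coefficient = 4
x_2 = 2.0000, f(x_2) = 5.000000, coefficient = 2
x_3 = 2.3750, f(x_3) = 6.640625, coefficient = 4
x_4 = 2.7500, f(x_4) = 8.562500, coefficient = 1

I ≈ (0.375000/3) × 62.250000 = 7.781250
Exact value: 7.781250
Error: 0.000000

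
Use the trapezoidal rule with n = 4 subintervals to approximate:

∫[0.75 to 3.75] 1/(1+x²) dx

f(x) = 1/(1+x²)
a = 0.75, b = 3.75, n = 4
h = (b - a)/n = 0.750000

Trapezoidal rule: (h/2)[f(x₀) + 2f(x₁) + 2f(x₂) + ... + f(xₙ)]

x_0 = 0.7500, f(x_0) = 0.640000, coefficient = 1
x_1 = 1.5000, f(x_1) = 0.307692, coefficient = 2
x_2 = 2.2500, f(x_2) = 0.164948, coefficient = 2
x_3 = 3.0000, f(x_3) = 0.100000, coefficient = 2
x_4 = 3.7500, f(x_4) = 0.066390, coefficient = 1

I ≈ (0.750000/2) × 1.851672 = 0.694377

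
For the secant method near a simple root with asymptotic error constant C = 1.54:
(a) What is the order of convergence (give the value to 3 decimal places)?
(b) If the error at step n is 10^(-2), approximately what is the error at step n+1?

(a) Secant method has superlinear convergence with order φ = (1+√5)/2 ≈ 1.618.
    This means |e_{n+1}| ≈ C|e_n|^1.618.

(b) With |e_n| = 10^(-2) and C = 1.54:
    |e_{n+1}| ≈ 1.54 × (10^(-2))^1.618 = 1.54 × 10^(-3.24)

(a) ≈ 1.618 (golden ratio); (b) |e_{n+1}| ≈ 8.942e-04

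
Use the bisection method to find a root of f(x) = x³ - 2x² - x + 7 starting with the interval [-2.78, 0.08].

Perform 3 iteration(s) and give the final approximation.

f(x) = x³ - 2x² - x + 7
Initial interval: [-2.78, 0.08]

Iteration 1:
  c_1 = (-2.780000 + 0.080000)/2 = -1.350000
  f(c_1) = f(-1.350000) = 2.244625
  f(a) × f(c) < 0, new interval: [-2.780000, -1.350000]
Iteration 2:
  c_2 = (-2.780000 + (-1.350000))/2 = -2.065000
  f(c_2) = f(-2.065000) = -8.269075
  f(a) × f(c) ≥ 0, new interval: [-2.065000, -1.350000]
Iteration 3:
  c_3 = (-2.065000 + (-1.350000))/2 = -1.707500
  f(c_3) = f(-1.707500) = -2.101925
  f(a) × f(c) ≥ 0, new interval: [-1.707500, -1.350000]

After 3 iteration(s), the approximation is c_3 = -1.707500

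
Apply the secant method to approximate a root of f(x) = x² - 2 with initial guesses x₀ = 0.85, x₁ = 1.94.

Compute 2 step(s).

f(x) = x² - 2
x₀ = 0.85, x₁ = 1.94

Secant formula: x_{n+1} = x_n - f(x_n)(x_n - x_{n-1})/(f(x_n) - f(x_{n-1}))

Iteration 1:
  f(0.850000) = -1.277500
  f(1.940000) = 1.763600
  x_2 = 1.940000 - 1.763600×(1.940000 - 0.850000)/(1.763600 - (-1.277500))
       = 1.307885
Iteration 2:
  f(1.940000) = 1.763600
  f(1.307885) = -0.289436
  x_3 = 1.307885 - (-0.289436)×(1.307885 - 1.940000)/(-0.289436 - 1.763600)
       = 1.397001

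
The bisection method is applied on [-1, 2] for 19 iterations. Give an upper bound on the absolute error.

Bisection error bound: |error| ≤ (b-a)/2^n
|error| ≤ (2 - (-1))/2^19 = 3/2^19
|error| ≤ 0.0000057220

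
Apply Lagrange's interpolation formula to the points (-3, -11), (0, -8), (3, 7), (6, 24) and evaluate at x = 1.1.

Lagrange interpolation formula:
P(x) = Σ yᵢ × Lᵢ(x)
where Lᵢ(x) = Π_{j≠i} (x - xⱼ)/(xᵢ - xⱼ)

L_0(1.1) = (1.1 - 0)/(-3 - 0) × (1.1 - 3)/(-3 - 3) × (1.1 - 6)/(-3 - 6) = -0.063216
L_1(1.1) = (1.1 - (-3))/(0 - (-3)) × (1.1 - 3)/(0 - 3) × (1.1 - 6)/(0 - 6) = 0.706870
L_2(1.1) = (1.1 - (-3))/(3 - (-3)) × (1.1 - 0)/(3 - 0) × (1.1 - 6)/(3 - 6) = 0.409241
L_3(1.1) = (1.1 - (-3))/(6 - (-3)) × (1.1 - 0)/(6 - 0) × (1.1 - 3)/(6 - 3) = -0.052895

P(1.1) = (-11)×L_0(1.1) + (-8)×L_1(1.1) + 7×L_2(1.1) + 24×L_3(1.1)
P(1.1) = -3.364383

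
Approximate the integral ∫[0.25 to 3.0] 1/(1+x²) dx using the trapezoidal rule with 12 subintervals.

f(x) = 1/(1+x²)
a = 0.25, b = 3.0, n = 12
h = (b - a)/n = 0.229167

Trapezoidal rule: (h/2)[f(x₀) + 2f(x₁) + 2f(x₂) + ... + f(xₙ)]

x_0 = 0.2500, f(x_0) = 0.941176, coefficient = 1
x_1 = 0.4792, f(x_1) = 0.813272, coefficient = 2
x_2 = 0.7083, f(x_2) = 0.665896, coefficient = 2
x_3 = 0.9375, f(x_3) = 0.532225, coefficient = 2
x_4 = 1.1667, f(x_4) = 0.423529, coefficient = 2
x_5 = 1.3958, f(x_5) = 0.339173, coefficient = 2
x_6 = 1.6250, f(x_6) = 0.274678, coefficient = 2
x_7 = 1.8542, f(x_7) = 0.225330, coefficient = 2
x_8 = 2.0833, f(x_8) = 0.187256, coefficient = 2
x_9 = 2.3125, f(x_9) = 0.157538, coefficient = 2
x_10 = 2.5417, f(x_10) = 0.134047, coefficient = 2
x_11 = 2.7708, f(x_11) = 0.115240, coefficient = 2
x_12 = 3.0000, f(x_12) = 0.100000, coefficient = 1

I ≈ (0.229167/2) × 8.777546 = 1.005761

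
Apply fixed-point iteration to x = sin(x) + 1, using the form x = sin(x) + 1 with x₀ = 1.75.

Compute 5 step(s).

Equation: x = sin(x) + 1
Fixed-point form: x = sin(x) + 1
x₀ = 1.75

x_1 = g(1.750000) = 1.983986
x_2 = g(1.983986) = 1.915845
x_3 = g(1.915845) = 1.941059
x_4 = g(1.941059) = 1.932232
x_5 = g(1.932232) = 1.935390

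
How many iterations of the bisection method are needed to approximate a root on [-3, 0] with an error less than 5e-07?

We need (b-a)/2^n ≤ 5e-07
(0 - (-3))/2^n ≤ 5e-07
3/2^n ≤ 5e-07
2^n ≥ 6000000
n ≥ log₂(6000000) = 22.52
n ≥ 23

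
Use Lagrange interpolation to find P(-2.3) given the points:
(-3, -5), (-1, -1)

Lagrange interpolation formula:
P(x) = Σ yᵢ × Lᵢ(x)
where Lᵢ(x) = Π_{j≠i} (x - xⱼ)/(xᵢ - xⱼ)

L_0(-2.3) = (-2.3 - (-1))/(-3 - (-1)) = 0.650000
L_1(-2.3) = (-2.3 - (-3))/(-1 - (-3)) = 0.350000

P(-2.3) = (-5)×L_0(-2.3) + (-1)×L_1(-2.3)
P(-2.3) = -3.600000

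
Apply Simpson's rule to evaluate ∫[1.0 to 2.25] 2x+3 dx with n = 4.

f(x) = 2x+3
a = 1.0, b = 2.25, n = 4
h = (b - a)/n = 0.312500

Simpson's rule: (h/3)[f(x₀) + 4f(x₁) + 2f(x₂) + ... + f(xₙ)]

x_0 = 1.0000, f(x_0) = 5.000000, coefficient = 1
x_1 = 1.3125, f(x_1) = 5.625000, coefficient = 4
x_2 = 1.6250, f(x_2) = 6.250000, coefficient = 2
x_3 = 1.9375, f(x_3) = 6.875000, coefficient = 4
x_4 = 2.2500, f(x_4) = 7.500000, coefficient = 1

I ≈ (0.312500/3) × 75.000000 = 7.812500
Exact value: 7.812500
Error: 0.000000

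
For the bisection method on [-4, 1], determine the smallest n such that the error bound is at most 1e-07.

We need (b-a)/2^n ≤ 1e-07
(1 - (-4))/2^n ≤ 1e-07
5/2^n ≤ 1e-07
2^n ≥ 50000000
n ≥ log₂(50000000) = 25.58
n ≥ 26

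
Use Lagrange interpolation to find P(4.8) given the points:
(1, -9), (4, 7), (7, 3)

Lagrange interpolation formula:
P(x) = Σ yᵢ × Lᵢ(x)
where Lᵢ(x) = Π_{j≠i} (x - xⱼ)/(xᵢ - xⱼ)

L_0(4.8) = (4.8 - 4)/(1 - 4) × (4.8 - 7)/(1 - 7) = -0.097778
L_1(4.8) = (4.8 - 1)/(4 - 1) × (4.8 - 7)/(4 - 7) = 0.928889
L_2(4.8) = (4.8 - 1)/(7 - 1) × (4.8 - 4)/(7 - 4) = 0.168889

P(4.8) = (-9)×L_0(4.8) + 7×L_1(4.8) + 3×L_2(4.8)
P(4.8) = 7.888889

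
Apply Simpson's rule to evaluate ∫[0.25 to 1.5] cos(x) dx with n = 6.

f(x) = cos(x)
a = 0.25, b = 1.5, n = 6
h = (b - a)/n = 0.208333

Simpson's rule: (h/3)[f(x₀) + 4f(x₁) + 2f(x₂) + ... + f(xₙ)]

x_0 = 0.2500, f(x_0) = 0.968912, coefficient = 1
x_1 = 0.4583, f(x_1) = 0.896791, coefficient = 4
x_2 = 0.6667, f(x_2) = 0.785887, coefficient = 2
x_3 = 0.8750, f(x_3) = 0.640997, coefficient = 4
x_4 = 1.0833, f(x_4) = 0.468386, coefficient = 2
x_5 = 1.2917, f(x_5) = 0.275519, coefficient = 4
x_6 = 1.5000, f(x_6) = 0.070737, coefficient = 1

I ≈ (0.208333/3) × 10.801424 = 0.750099
Exact value: 0.750091
Error: 0.000008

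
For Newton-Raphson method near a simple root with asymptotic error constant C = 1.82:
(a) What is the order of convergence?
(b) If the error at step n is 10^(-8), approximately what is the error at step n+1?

(a) Newton-Raphson has quadratic (order 2) convergence near simple roots.
    This means |e_{n+1}| ≈ C|e_n|².

(b) With |e_n| = 10^(-8) and C = 1.82:
    |e_{n+1}| ≈ 1.82 × (10^(-8))² = 1.82 × 10^(-16)

(a) 2 (quadratic); (b) |e_{n+1}| ≈ 1.820e-16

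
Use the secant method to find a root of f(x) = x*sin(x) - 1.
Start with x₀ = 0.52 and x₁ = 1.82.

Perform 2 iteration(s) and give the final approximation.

f(x) = x*sin(x) - 1
x₀ = 0.52, x₁ = 1.82

Secant formula: x_{n+1} = x_n - f(x_n)(x_n - x_{n-1})/(f(x_n) - f(x_{n-1}))

Iteration 1:
  f(0.520000) = -0.741622
  f(1.820000) = 0.763779
  x_2 = 1.820000 - 0.763779×(1.820000 - 0.520000)/(0.763779 - (-0.741622))
       = 1.160433
Iteration 2:
  f(1.820000) = 0.763779
  f(1.160433) = 0.064090
  x_3 = 1.160433 - 0.064090×(1.160433 - 1.820000)/(0.064090 - 0.763779)
       = 1.100019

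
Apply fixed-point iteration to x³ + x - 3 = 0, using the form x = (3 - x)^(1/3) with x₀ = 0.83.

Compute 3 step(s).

Equation: x³ + x - 3 = 0
Fixed-point form: x = (3 - x)^(1/3)
x₀ = 0.83

x_1 = g(0.830000) = 1.294653
x_2 = g(1.294653) = 1.194733
x_3 = g(1.194733) = 1.217626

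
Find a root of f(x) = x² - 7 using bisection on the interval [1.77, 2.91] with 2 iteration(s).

f(x) = x² - 7
Initial interval: [1.77, 2.91]

Iteration 1:
  c_1 = (1.770000 + 2.910000)/2 = 2.340000
  f(c_1) = f(2.340000) = -1.524400
  f(a) × f(c) ≥ 0, new interval: [2.340000, 2.910000]
Iteration 2:
  c_2 = (2.340000 + 2.910000)/2 = 2.625000
  f(c_2) = f(2.625000) = -0.109375
  f(a) × f(c) ≥ 0, new interval: [2.625000, 2.910000]

After 2 iteration(s), the approximation is c_2 = 2.625000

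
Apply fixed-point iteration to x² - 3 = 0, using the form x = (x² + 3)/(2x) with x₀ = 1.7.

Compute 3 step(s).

Equation: x² - 3 = 0
Fixed-point form: x = (x² + 3)/(2x)
x₀ = 1.7

x_1 = g(1.700000) = 1.732353
x_2 = g(1.732353) = 1.732051
x_3 = g(1.732051) = 1.732051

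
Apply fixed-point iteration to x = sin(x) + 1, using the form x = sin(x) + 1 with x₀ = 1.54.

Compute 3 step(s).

Equation: x = sin(x) + 1
Fixed-point form: x = sin(x) + 1
x₀ = 1.54

x_1 = g(1.540000) = 1.999526
x_2 = g(1.999526) = 1.909495
x_3 = g(1.909495) = 1.943188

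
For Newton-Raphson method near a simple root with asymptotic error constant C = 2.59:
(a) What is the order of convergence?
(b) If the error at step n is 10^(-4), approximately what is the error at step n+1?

(a) Newton-Raphson has quadratic (order 2) convergence near simple roots.
    This means |e_{n+1}| ≈ C|e_n|².

(b) With |e_n| = 10^(-4) and C = 2.59:
    |e_{n+1}| ≈ 2.59 × (10^(-4))² = 2.59 × 10^(-8)

(a) 2 (quadratic); (b) |e_{n+1}| ≈ 2.590e-08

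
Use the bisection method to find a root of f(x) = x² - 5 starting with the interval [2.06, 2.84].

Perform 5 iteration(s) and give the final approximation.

f(x) = x² - 5
Initial interval: [2.06, 2.84]

Iteration 1:
  c_1 = (2.060000 + 2.840000)/2 = 2.450000
  f(c_1) = f(2.450000) = 1.002500
  f(a) × f(c) < 0, new interval: [2.060000, 2.450000]
Iteration 2:
  c_2 = (2.060000 + 2.450000)/2 = 2.255000
  f(c_2) = f(2.255000) = 0.085025
  f(a) × f(c) < 0, new interval: [2.060000, 2.255000]
Iteration 3:
  c_3 = (2.060000 + 2.255000)/2 = 2.157500
  f(c_3) = f(2.157500) = -0.345194
  f(a) × f(c) ≥ 0, new interval: [2.157500, 2.255000]
Iteration 4:
  c_4 = (2.157500 + 2.255000)/2 = 2.206250
  f(c_4) = f(2.206250) = -0.132461
  f(a) × f(c) ≥ 0, new interval: [2.206250, 2.255000]
Iteration 5:
  c_5 = (2.206250 + 2.255000)/2 = 2.230625
  f(c_5) = f(2.230625) = -0.024312
  f(a) × f(c) ≥ 0, new interval: [2.230625, 2.255000]

After 5 iteration(s), the approximation is c_5 = 2.230625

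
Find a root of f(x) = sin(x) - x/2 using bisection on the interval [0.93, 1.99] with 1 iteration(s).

f(x) = sin(x) - x/2
Initial interval: [0.93, 1.99]

Iteration 1:
  c_1 = (0.930000 + 1.990000)/2 = 1.460000
  f(c_1) = f(1.460000) = 0.263868
  f(a) × f(c) ≥ 0, new interval: [1.460000, 1.990000]

After 1 iteration(s), the approximation is c_1 = 1.460000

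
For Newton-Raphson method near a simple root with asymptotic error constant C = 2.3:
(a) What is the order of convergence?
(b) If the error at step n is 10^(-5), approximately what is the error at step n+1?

(a) Newton-Raphson has quadratic (order 2) convergence near simple roots.
    This means |e_{n+1}| ≈ C|e_n|².

(b) With |e_n| = 10^(-5) and C = 2.3:
    |e_{n+1}| ≈ 2.3 × (10^(-5))² = 2.3 × 10^(-10)

(a) 2 (quadratic); (b) |e_{n+1}| ≈ 2.300e-10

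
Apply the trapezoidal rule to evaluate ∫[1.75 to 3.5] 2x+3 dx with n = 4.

f(x) = 2x+3
a = 1.75, b = 3.5, n = 4
h = (b - a)/n = 0.437500

Trapezoidal rule: (h/2)[f(x₀) + 2f(x₁) + 2f(x₂) + ... + f(xₙ)]

x_0 = 1.7500, f(x_0) = 6.500000, coefficient = 1
x_1 = 2.1875, f(x_1) = 7.375000, coefficient = 2
x_2 = 2.6250, f(x_2) = 8.250000, coefficient = 2
x_3 = 3.0625, f(x_3) = 9.125000, coefficient = 2
x_4 = 3.5000, f(x_4) = 10.000000, coefficient = 1

I ≈ (0.437500/2) × 66.000000 = 14.437500
Exact value: 14.437500
Error: 0.000000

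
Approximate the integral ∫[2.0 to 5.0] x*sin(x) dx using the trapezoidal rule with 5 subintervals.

f(x) = x*sin(x)
a = 2.0, b = 5.0, n = 5
h = (b - a)/n = 0.600000

Trapezoidal rule: (h/2)[f(x₀) + 2f(x₁) + 2f(x₂) + ... + f(xₙ)]

x_0 = 2.0000, f(x_0) = 1.818595, coefficient = 1
x_1 = 2.6000, f(x_1) = 1.340304, coefficient = 2
x_2 = 3.2000, f(x_2) = -0.186797, coefficient = 2
x_3 = 3.8000, f(x_3) = -2.325060, coefficient = 2
x_4 = 4.4000, f(x_4) = -4.187049, coefficient = 2
x_5 = 5.0000, f(x_5) = -4.794621, coefficient = 1

I ≈ (0.600000/2) × -13.693232 = -4.107970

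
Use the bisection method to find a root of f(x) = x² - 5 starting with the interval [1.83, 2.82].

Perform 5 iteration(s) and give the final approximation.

f(x) = x² - 5
Initial interval: [1.83, 2.82]

Iteration 1:
  c_1 = (1.830000 + 2.820000)/2 = 2.325000
  f(c_1) = f(2.325000) = 0.405625
  f(a) × f(c) < 0, new interval: [1.830000, 2.325000]
Iteration 2:
  c_2 = (1.830000 + 2.325000)/2 = 2.077500
  f(c_2) = f(2.077500) = -0.683994
  f(a) × f(c) ≥ 0, new interval: [2.077500, 2.325000]
Iteration 3:
  c_3 = (2.077500 + 2.325000)/2 = 2.201250
  f(c_3) = f(2.201250) = -0.154498
  f(a) × f(c) ≥ 0, new interval: [2.201250, 2.325000]
Iteration 4:
  c_4 = (2.201250 + 2.325000)/2 = 2.263125
  f(c_4) = f(2.263125) = 0.121735
  f(a) × f(c) < 0, new interval: [2.201250, 2.263125]
Iteration 5:
  c_5 = (2.201250 + 2.263125)/2 = 2.232188
  f(c_5) = f(2.232188) = -0.017339
  f(a) × f(c) ≥ 0, new interval: [2.232188, 2.263125]

After 5 iteration(s), the approximation is c_5 = 2.232188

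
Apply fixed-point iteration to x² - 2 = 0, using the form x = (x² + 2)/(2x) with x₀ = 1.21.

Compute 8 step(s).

Equation: x² - 2 = 0
Fixed-point form: x = (x² + 2)/(2x)
x₀ = 1.21

x_1 = g(1.210000) = 1.431446
x_2 = g(1.431446) = 1.414317
x_3 = g(1.414317) = 1.414214
x_4 = g(1.414214) = 1.414214
x_5 = g(1.414214) = 1.414214
x_6 = g(1.414214) = 1.414214
x_7 = g(1.414214) = 1.414214
x_8 = g(1.414214) = 1.414214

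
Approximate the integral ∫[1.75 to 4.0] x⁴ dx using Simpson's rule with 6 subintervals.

f(x) = x⁴
a = 1.75, b = 4.0, n = 6
h = (b - a)/n = 0.375000

Simpson's rule: (h/3)[f(x₀) + 4f(x₁) + 2f(x₂) + ... + f(xₙ)]

x_0 = 1.7500, f(x_0) = 9.378906, coefficient = 1
x_1 = 2.1250, f(x_1) = 20.390869, coefficient = 4
x_2 = 2.5000, f(x_2) = 39.062500, coefficient = 2
x_3 = 2.8750, f(x_3) = 68.320557, coefficient = 4
x_4 = 3.2500, f(x_4) = 111.566406, coefficient = 2
x_5 = 3.6250, f(x_5) = 172.676025, coefficient = 4
x_6 = 4.0000, f(x_6) = 256.000000, coefficient = 1

I ≈ (0.375000/3) × 1612.186523 = 201.523315
Exact value: 201.517383
Error: 0.005933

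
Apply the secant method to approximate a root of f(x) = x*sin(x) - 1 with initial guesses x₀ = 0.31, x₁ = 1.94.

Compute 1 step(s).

f(x) = x*sin(x) - 1
x₀ = 0.31, x₁ = 1.94

Secant formula: x_{n+1} = x_n - f(x_n)(x_n - x_{n-1})/(f(x_n) - f(x_{n-1}))

Iteration 1:
  f(0.310000) = -0.905432
  f(1.940000) = 0.809273
  x_2 = 1.940000 - 0.809273×(1.940000 - 0.310000)/(0.809273 - (-0.905432))
       = 1.170704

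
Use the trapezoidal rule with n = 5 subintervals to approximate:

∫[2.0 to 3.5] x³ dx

f(x) = x³
a = 2.0, b = 3.5, n = 5
h = (b - a)/n = 0.300000

Trapezoidal rule: (h/2)[f(x₀) + 2f(x₁) + 2f(x₂) + ... + f(xₙ)]

x_0 = 2.0000, f(x_0) = 8.000000, coefficient = 1
x_1 = 2.3000, f(x_1) = 12.167000, coefficient = 2
x_2 = 2.6000, f(x_2) = 17.576000, coefficient = 2
x_3 = 2.9000, f(x_3) = 24.389000, coefficient = 2
x_4 = 3.2000, f(x_4) = 32.768000, coefficient = 2
x_5 = 3.5000, f(x_5) = 42.875000, coefficient = 1

I ≈ (0.300000/2) × 224.675000 = 33.701250
Exact value: 33.515625
Error: 0.185625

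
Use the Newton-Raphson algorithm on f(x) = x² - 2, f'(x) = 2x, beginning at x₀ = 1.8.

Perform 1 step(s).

f(x) = x² - 2
f'(x) = 2x
x₀ = 1.8

Newton-Raphson formula: x_{n+1} = x_n - f(x_n)/f'(x_n)

Iteration 1:
  f(1.800000) = 1.240000
  f'(1.800000) = 3.600000
  x_1 = 1.800000 - 1.240000/3.600000 = 1.455556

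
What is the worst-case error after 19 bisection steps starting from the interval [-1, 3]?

Bisection error bound: |error| ≤ (b-a)/2^n
|error| ≤ (3 - (-1))/2^19 = 4/2^19
|error| ≤ 0.0000076294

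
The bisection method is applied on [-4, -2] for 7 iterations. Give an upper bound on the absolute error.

Bisection error bound: |error| ≤ (b-a)/2^n
|error| ≤ (-2 - (-4))/2^7 = 2/2^7
|error| ≤ 0.0156250000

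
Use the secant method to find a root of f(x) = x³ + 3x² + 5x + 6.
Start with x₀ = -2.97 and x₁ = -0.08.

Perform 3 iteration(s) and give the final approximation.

f(x) = x³ + 3x² + 5x + 6
x₀ = -2.97, x₁ = -0.08

Secant formula: x_{n+1} = x_n - f(x_n)(x_n - x_{n-1})/(f(x_n) - f(x_{n-1}))

Iteration 1:
  f(-2.970000) = -8.585373
  f(-0.080000) = 5.618688
  x_2 = -0.080000 - 5.618688×(-0.080000 - (-2.970000))/(5.618688 - (-8.585373))
       = -1.223195
Iteration 2:
  f(-0.080000) = 5.618688
  f(-1.223195) = 2.542492
  x_3 = -1.223195 - 2.542492×(-1.223195 - (-0.080000))/(2.542492 - 5.618688)
       = -2.168051
Iteration 3:
  f(-1.223195) = 2.542492
  f(-2.168051) = -0.929725
  x_4 = -2.168051 - (-0.929725)×(-2.168051 - (-1.223195))/(-0.929725 - 2.542492)
       = -1.915055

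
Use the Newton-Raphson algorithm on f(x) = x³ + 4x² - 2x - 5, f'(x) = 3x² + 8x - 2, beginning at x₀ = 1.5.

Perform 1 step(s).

f(x) = x³ + 4x² - 2x - 5
f'(x) = 3x² + 8x - 2
x₀ = 1.5

Newton-Raphson formula: x_{n+1} = x_n - f(x_n)/f'(x_n)

Iteration 1:
  f(1.500000) = 4.375000
  f'(1.500000) = 16.750000
  x_1 = 1.500000 - 4.375000/16.750000 = 1.238806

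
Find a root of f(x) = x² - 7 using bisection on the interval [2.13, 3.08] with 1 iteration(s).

f(x) = x² - 7
Initial interval: [2.13, 3.08]

Iteration 1:
  c_1 = (2.130000 + 3.080000)/2 = 2.605000
  f(c_1) = f(2.605000) = -0.213975
  f(a) × f(c) ≥ 0, new interval: [2.605000, 3.080000]

After 1 iteration(s), the approximation is c_1 = 2.605000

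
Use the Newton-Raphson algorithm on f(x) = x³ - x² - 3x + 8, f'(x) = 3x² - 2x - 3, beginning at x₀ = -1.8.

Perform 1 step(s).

f(x) = x³ - x² - 3x + 8
f'(x) = 3x² - 2x - 3
x₀ = -1.8

Newton-Raphson formula: x_{n+1} = x_n - f(x_n)/f'(x_n)

Iteration 1:
  f(-1.800000) = 4.328000
  f'(-1.800000) = 10.320000
  x_1 = -1.800000 - 4.328000/10.320000 = -2.219380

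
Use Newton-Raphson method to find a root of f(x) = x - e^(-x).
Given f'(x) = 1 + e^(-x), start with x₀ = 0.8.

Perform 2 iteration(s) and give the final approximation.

f(x) = x - e^(-x)
f'(x) = 1 + e^(-x)
x₀ = 0.8

Newton-Raphson formula: x_{n+1} = x_n - f(x_n)/f'(x_n)

Iteration 1:
  f(0.800000) = 0.350671
  f'(0.800000) = 1.449329
  x_1 = 0.800000 - 0.350671/1.449329 = 0.558046
Iteration 2:
  f(0.558046) = -0.014280
  f'(0.558046) = 1.572326
  x_2 = 0.558046 - (-0.014280)/1.572326 = 0.567128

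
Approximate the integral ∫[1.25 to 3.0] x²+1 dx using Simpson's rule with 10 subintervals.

f(x) = x²+1
a = 1.25, b = 3.0, n = 10
h = (b - a)/n = 0.175000

Simpson's rule: (h/3)[f(x₀) + 4f(x₁) + 2f(x₂) + ... + f(xₙ)]

x_0 = 1.2500, f(x_0) = 2.562500, coefficient = 1
x_1 = 1.4250, f(x_1) = 3.030625, coefficient = 4
x_2 = 1.6000, f(x_2) = 3.560000, coefficient = 2
x_3 = 1.7750, f(x_3) = 4.150625, coefficient = 4
x_4 = 1.9500, f(x_4) = 4.802500, coefficient = 2
x_5 = 2.1250, f(x_5) = 5.515625, coefficient = 4
x_6 = 2.3000, f(x_6) = 6.290000, coefficient = 2
x_7 = 2.4750, f(x_7) = 7.125625, coefficient = 4
x_8 = 2.6500, f(x_8) = 8.022500, coefficient = 2
x_9 = 2.8250, f(x_9) = 8.980625, coefficient = 4
x_10 = 3.0000, f(x_10) = 10.000000, coefficient = 1

I ≈ (0.175000/3) × 173.125000 = 10.098958
Exact value: 10.098958
Error: 0.000000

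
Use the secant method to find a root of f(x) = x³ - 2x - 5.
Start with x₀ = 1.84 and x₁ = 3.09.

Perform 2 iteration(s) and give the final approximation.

f(x) = x³ - 2x - 5
x₀ = 1.84, x₁ = 3.09

Secant formula: x_{n+1} = x_n - f(x_n)(x_n - x_{n-1})/(f(x_n) - f(x_{n-1}))

Iteration 1:
  f(1.840000) = -2.450496
  f(3.090000) = 18.323629
  x_2 = 3.090000 - 18.323629×(3.090000 - 1.840000)/(18.323629 - (-2.450496))
       = 1.987449
Iteration 2:
  f(3.090000) = 18.323629
  f(1.987449) = -1.124569
  x_3 = 1.987449 - (-1.124569)×(1.987449 - 3.090000)/(-1.124569 - 18.323629)
       = 2.051203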